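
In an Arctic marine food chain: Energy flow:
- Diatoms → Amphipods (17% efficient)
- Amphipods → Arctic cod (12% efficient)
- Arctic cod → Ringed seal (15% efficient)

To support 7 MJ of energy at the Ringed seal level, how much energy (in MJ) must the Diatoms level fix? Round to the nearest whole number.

Cumulative transfer efficiency: 0.17 × 0.12 × 0.15 = 0.00306
Diatoms energy = 7 / 0.00306 = 2288 MJ

2288 MJ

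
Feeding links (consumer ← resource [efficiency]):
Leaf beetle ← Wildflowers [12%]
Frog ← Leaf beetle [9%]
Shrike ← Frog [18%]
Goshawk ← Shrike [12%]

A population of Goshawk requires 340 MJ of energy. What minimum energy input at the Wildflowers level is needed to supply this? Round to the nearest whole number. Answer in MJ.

Cumulative transfer efficiency: 0.12 × 0.09 × 0.18 × 0.12 = 0.00023328
Wildflowers energy = 340 / 0.00023328 = 1457476 MJ

1457476 MJ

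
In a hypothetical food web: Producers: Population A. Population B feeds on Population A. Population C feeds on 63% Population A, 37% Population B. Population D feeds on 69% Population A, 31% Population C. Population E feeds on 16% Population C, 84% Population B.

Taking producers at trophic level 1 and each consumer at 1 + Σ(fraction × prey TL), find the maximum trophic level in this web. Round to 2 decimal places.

3.06

Population B: 1 + 1 = 2
Population C: 1 + (0.63×1 + 0.37×2) = 2.37
Population D: 1 + (0.69×1 + 0.31×2.37) = 2.4247
Population E: 1 + (0.16×2.37 + 0.84×2) = 3.0592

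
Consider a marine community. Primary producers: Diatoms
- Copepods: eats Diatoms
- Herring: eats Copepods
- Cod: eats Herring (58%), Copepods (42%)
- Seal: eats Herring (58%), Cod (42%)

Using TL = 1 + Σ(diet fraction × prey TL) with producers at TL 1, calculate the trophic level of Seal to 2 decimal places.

Copepods: 1 + 1 = 2
Herring: 1 + 2 = 3
Cod: 1 + (0.58×3 + 0.42×2) = 3.58
Seal: 1 + (0.58×3 + 0.42×3.58) = 4.2436

4.24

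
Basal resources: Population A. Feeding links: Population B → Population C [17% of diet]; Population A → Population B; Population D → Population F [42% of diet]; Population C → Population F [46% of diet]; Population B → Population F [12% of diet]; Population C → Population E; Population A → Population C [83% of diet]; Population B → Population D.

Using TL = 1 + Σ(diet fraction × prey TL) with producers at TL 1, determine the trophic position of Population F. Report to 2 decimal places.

Population B: 1 + 1 = 2
Population C: 1 + (0.17×2 + 0.83×1) = 2.17
Population D: 1 + 2 = 3
Population E: 1 + 2.17 = 3.17
Population F: 1 + (0.42×3 + 0.46×2.17 + 0.12×2) = 3.4982

3.50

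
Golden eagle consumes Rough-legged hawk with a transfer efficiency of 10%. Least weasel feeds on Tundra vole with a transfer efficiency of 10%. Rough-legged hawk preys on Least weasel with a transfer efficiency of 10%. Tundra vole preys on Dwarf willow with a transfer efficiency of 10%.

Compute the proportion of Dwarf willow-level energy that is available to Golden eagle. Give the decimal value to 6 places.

0.000100

Product of link efficiencies: 0.1 × 0.1 × 0.1 × 0.1 = 0.0001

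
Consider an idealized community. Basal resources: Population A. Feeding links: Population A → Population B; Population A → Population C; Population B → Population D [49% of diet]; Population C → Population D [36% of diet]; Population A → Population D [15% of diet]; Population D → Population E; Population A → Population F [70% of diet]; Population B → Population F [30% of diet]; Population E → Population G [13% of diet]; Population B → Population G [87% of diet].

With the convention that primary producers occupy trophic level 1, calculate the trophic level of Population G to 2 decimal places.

3.24

Population B: 1 + 1 = 2
Population C: 1 + 1 = 2
Population D: 1 + (0.49×2 + 0.36×2 + 0.15×1) = 2.85
Population E: 1 + 2.85 = 3.85
Population F: 1 + (0.7×1 + 0.3×2) = 2.3
Population G: 1 + (0.13×3.85 + 0.87×2) = 3.2405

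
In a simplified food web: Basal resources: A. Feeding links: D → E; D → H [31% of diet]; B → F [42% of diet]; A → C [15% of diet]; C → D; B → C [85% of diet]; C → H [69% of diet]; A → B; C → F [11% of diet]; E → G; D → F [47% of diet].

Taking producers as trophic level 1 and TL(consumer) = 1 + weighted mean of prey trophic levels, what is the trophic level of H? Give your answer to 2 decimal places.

4.16

B: 1 + 1 = 2
C: 1 + (0.85×2 + 0.15×1) = 2.85
D: 1 + 2.85 = 3.85
E: 1 + 3.85 = 4.85
F: 1 + (0.42×2 + 0.11×2.85 + 0.47×3.85) = 3.963
G: 1 + 4.85 = 5.85
H: 1 + (0.31×3.85 + 0.69×2.85) = 4.16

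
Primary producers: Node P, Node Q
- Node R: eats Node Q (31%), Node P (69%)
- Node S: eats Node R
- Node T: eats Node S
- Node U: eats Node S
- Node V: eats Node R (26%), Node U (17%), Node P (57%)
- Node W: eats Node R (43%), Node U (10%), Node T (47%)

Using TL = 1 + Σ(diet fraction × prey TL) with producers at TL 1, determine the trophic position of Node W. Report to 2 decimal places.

Node R: 1 + (0.31×1 + 0.69×1) = 2
Node S: 1 + 2 = 3
Node T: 1 + 3 = 4
Node U: 1 + 3 = 4
Node V: 1 + (0.26×2 + 0.17×4 + 0.57×1) = 2.77
Node W: 1 + (0.43×2 + 0.1×4 + 0.47×4) = 4.14

4.14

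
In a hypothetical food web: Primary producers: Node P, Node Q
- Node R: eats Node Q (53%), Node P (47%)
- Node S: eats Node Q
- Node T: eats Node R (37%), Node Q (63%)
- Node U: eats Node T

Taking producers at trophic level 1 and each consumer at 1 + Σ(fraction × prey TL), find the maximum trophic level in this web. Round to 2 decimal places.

3.37

Node R: 1 + (0.53×1 + 0.47×1) = 2
Node S: 1 + 1 = 2
Node T: 1 + (0.37×2 + 0.63×1) = 2.37
Node U: 1 + 2.37 = 3.37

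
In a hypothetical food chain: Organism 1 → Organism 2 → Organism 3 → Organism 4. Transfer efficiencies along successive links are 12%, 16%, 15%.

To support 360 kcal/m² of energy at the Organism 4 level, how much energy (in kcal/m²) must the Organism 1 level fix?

125000 kcal/m²

Cumulative transfer efficiency: 0.12 × 0.16 × 0.15 = 0.00288
Organism 1 energy = 360 / 0.00288 = 125000 kcal/m²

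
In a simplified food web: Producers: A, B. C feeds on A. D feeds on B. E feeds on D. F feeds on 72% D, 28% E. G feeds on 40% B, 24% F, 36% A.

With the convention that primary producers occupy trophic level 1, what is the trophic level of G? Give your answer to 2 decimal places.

2.55

C: 1 + 1 = 2
D: 1 + 1 = 2
E: 1 + 2 = 3
F: 1 + (0.72×2 + 0.28×3) = 3.28
G: 1 + (0.4×1 + 0.24×3.28 + 0.36×1) = 2.5472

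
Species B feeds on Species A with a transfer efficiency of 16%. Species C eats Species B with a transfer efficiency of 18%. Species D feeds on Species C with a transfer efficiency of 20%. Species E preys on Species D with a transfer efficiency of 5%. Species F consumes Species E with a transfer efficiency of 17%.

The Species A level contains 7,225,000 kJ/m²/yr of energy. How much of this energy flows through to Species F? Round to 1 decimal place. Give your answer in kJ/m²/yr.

353.7 kJ/m²/yr

Species B: 7225000 × 0.16 = 1156000 kJ/m²/yr
Species C: 1156000 × 0.18 = 208080 kJ/m²/yr
Species D: 208080 × 0.2 = 41616 kJ/m²/yr
Species E: 41616 × 0.05 = 2080.8 kJ/m²/yr
Species F: 2080.8 × 0.17 = 353.736 kJ/m²/yr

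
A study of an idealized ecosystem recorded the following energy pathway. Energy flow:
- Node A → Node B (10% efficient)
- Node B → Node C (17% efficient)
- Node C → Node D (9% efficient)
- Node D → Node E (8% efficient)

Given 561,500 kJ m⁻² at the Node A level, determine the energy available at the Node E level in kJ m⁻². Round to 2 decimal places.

Node B: 561500 × 0.1 = 56150 kJ m⁻²
Node C: 56150 × 0.17 = 9545.5 kJ m⁻²
Node D: 9545.5 × 0.09 = 859.095 kJ m⁻²
Node E: 859.095 × 0.08 = 68.7276 kJ m⁻²

68.73 kJ m⁻²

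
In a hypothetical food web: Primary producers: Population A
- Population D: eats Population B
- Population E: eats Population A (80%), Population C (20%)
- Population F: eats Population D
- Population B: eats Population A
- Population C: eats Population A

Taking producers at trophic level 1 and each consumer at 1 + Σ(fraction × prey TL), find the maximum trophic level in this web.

Population B: 1 + 1 = 2
Population C: 1 + 1 = 2
Population D: 1 + 2 = 3
Population E: 1 + (0.8×1 + 0.2×2) = 2.2
Population F: 1 + 3 = 4

4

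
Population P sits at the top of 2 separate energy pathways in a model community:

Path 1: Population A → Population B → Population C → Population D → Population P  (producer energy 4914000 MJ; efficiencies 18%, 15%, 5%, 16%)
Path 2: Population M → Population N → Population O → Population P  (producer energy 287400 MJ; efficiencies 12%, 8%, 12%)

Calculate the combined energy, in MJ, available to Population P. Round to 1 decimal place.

1392.5 MJ

Path 1: 4914000 × 0.18 × 0.15 × 0.05 × 0.16 = 1061.424 MJ
Path 2: 287400 × 0.12 × 0.08 × 0.12 = 331.0848 MJ
Total at Population P: 1061.424 + 331.0848 = 1392.5088 MJ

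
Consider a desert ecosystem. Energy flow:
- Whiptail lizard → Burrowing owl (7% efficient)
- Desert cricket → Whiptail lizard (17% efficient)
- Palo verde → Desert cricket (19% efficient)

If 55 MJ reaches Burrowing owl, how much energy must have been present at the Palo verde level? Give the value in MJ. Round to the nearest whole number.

24326 MJ

Cumulative transfer efficiency: 0.19 × 0.17 × 0.07 = 0.002261
Palo verde energy = 55 / 0.002261 = 24326 MJ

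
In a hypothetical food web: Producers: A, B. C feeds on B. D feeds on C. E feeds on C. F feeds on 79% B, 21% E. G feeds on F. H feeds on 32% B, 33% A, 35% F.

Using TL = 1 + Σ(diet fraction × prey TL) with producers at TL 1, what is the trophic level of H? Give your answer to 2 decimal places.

2.50

C: 1 + 1 = 2
D: 1 + 2 = 3
E: 1 + 2 = 3
F: 1 + (0.79×1 + 0.21×3) = 2.42
G: 1 + 2.42 = 3.42
H: 1 + (0.32×1 + 0.33×1 + 0.35×2.42) = 2.497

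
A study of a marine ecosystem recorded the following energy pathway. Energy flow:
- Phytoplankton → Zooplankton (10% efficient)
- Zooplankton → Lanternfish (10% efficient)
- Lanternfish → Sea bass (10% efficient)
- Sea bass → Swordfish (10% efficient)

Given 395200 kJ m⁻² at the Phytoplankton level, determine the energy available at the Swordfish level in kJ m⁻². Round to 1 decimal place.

Zooplankton: 395200 × 0.1 = 39520 kJ m⁻²
Lanternfish: 39520 × 0.1 = 3952 kJ m⁻²
Sea bass: 3952 × 0.1 = 395.2 kJ m⁻²
Swordfish: 395.2 × 0.1 = 39.52 kJ m⁻²

39.5 kJ m⁻²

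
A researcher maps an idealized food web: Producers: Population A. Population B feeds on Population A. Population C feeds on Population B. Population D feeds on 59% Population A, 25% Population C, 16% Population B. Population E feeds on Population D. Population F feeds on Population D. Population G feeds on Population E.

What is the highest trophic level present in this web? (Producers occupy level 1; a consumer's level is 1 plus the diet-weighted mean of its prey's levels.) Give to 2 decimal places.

Population B: 1 + 1 = 2
Population C: 1 + 2 = 3
Population D: 1 + (0.59×1 + 0.25×3 + 0.16×2) = 2.66
Population E: 1 + 2.66 = 3.66
Population F: 1 + 2.66 = 3.66
Population G: 1 + 3.66 = 4.66

4.66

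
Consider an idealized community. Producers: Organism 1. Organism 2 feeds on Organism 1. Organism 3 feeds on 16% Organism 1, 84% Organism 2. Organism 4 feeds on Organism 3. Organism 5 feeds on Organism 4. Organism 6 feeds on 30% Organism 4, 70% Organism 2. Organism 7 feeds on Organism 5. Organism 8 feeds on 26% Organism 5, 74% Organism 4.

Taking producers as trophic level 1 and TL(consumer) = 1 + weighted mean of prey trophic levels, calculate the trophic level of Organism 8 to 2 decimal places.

5.10

Organism 2: 1 + 1 = 2
Organism 3: 1 + (0.16×1 + 0.84×2) = 2.84
Organism 4: 1 + 2.84 = 3.84
Organism 5: 1 + 3.84 = 4.84
Organism 6: 1 + (0.3×3.84 + 0.7×2) = 3.552
Organism 7: 1 + 4.84 = 5.84
Organism 8: 1 + (0.26×4.84 + 0.74×3.84) = 5.1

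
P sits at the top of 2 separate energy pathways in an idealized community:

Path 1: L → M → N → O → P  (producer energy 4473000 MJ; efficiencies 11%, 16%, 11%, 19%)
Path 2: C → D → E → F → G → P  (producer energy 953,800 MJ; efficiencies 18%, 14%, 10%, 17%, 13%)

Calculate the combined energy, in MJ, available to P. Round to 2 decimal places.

1698.47 MJ

Path 1: 4473000 × 0.11 × 0.16 × 0.11 × 0.19 = 1645.34832 MJ
Path 2: 953800 × 0.18 × 0.14 × 0.1 × 0.17 × 0.13 = 53.1190296 MJ
Total at P: 1645.34832 + 53.1190296 = 1698.4673496 MJ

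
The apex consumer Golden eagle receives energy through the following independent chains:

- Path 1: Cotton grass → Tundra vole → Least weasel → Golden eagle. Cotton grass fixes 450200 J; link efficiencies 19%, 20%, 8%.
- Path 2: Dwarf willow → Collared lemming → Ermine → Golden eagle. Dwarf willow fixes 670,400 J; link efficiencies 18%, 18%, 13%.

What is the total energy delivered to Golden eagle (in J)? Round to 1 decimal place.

4192.3 J

Path 1: 450200 × 0.19 × 0.2 × 0.08 = 1368.608 J
Path 2: 670400 × 0.18 × 0.18 × 0.13 = 2823.7248 J
Total at Golden eagle: 1368.608 + 2823.7248 = 4192.3328 J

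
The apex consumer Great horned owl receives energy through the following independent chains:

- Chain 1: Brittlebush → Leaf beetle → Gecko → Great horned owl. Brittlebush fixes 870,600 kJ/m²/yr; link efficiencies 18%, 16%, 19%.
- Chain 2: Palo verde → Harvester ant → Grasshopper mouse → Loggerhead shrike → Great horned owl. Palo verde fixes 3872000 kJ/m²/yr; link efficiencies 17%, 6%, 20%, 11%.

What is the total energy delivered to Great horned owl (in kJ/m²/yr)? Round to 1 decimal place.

Chain 1: 870600 × 0.18 × 0.16 × 0.19 = 4763.9232 kJ/m²/yr
Chain 2: 3872000 × 0.17 × 0.06 × 0.2 × 0.11 = 868.8768 kJ/m²/yr
Total at Great horned owl: 4763.9232 + 868.8768 = 5632.8 kJ/m²/yr

5632.8 kJ/m²/yr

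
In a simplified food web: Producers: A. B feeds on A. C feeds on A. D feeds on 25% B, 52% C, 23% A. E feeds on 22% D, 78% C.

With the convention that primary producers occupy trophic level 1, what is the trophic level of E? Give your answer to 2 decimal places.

3.17

B: 1 + 1 = 2
C: 1 + 1 = 2
D: 1 + (0.25×2 + 0.52×2 + 0.23×1) = 2.77
E: 1 + (0.22×2.77 + 0.78×2) = 3.1694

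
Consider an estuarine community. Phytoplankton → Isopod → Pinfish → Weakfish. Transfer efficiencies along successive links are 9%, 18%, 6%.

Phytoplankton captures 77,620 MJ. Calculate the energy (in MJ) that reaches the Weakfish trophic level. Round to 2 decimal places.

75.45 MJ

Isopod: 77620 × 0.09 = 6985.8 MJ
Pinfish: 6985.8 × 0.18 = 1257.444 MJ
Weakfish: 1257.444 × 0.06 = 75.44664 MJ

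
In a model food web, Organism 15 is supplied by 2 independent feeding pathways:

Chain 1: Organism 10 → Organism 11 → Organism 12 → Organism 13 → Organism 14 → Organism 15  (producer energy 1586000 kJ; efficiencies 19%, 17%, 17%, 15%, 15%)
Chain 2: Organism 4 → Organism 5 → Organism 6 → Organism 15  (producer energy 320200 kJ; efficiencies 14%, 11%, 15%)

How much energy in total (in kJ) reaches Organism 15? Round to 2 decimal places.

935.61 kJ

Chain 1: 1586000 × 0.19 × 0.17 × 0.17 × 0.15 × 0.15 = 195.946335 kJ
Chain 2: 320200 × 0.14 × 0.11 × 0.15 = 739.662 kJ
Total at Organism 15: 195.946335 + 739.662 = 935.608335 kJ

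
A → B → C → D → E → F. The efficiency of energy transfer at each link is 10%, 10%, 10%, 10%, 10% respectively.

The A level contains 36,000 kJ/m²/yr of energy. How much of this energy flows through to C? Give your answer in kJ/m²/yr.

360 kJ/m²/yr

B: 36000 × 0.1 = 3600 kJ/m²/yr
C: 3600 × 0.1 = 360 kJ/m²/yr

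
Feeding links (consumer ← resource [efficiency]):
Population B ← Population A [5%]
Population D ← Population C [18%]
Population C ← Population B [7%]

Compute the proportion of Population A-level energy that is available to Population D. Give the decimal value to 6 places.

0.000630

Product of link efficiencies: 0.05 × 0.07 × 0.18 = 0.00063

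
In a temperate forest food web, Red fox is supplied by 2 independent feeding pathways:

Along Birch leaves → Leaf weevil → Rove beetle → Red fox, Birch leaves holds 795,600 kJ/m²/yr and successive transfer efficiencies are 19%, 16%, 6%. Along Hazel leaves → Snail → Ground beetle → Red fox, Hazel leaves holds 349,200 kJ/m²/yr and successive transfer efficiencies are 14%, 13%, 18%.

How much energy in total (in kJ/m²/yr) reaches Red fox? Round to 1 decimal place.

2595.2 kJ/m²/yr

Via Birch leaves: 795600 × 0.19 × 0.16 × 0.06 = 1451.1744 kJ/m²/yr
Via Hazel leaves: 349200 × 0.14 × 0.13 × 0.18 = 1143.9792 kJ/m²/yr
Total at Red fox: 1451.1744 + 1143.9792 = 2595.1536 kJ/m²/yr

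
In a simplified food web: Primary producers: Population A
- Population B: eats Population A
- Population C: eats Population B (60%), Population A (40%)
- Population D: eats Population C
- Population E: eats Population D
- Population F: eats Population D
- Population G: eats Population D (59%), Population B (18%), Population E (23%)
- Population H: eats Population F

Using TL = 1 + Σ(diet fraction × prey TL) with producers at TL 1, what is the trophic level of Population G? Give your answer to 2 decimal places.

Population B: 1 + 1 = 2
Population C: 1 + (0.6×2 + 0.4×1) = 2.6
Population D: 1 + 2.6 = 3.6
Population E: 1 + 3.6 = 4.6
Population F: 1 + 3.6 = 4.6
Population G: 1 + (0.59×3.6 + 0.18×2 + 0.23×4.6) = 4.542
Population H: 1 + 4.6 = 5.6

4.54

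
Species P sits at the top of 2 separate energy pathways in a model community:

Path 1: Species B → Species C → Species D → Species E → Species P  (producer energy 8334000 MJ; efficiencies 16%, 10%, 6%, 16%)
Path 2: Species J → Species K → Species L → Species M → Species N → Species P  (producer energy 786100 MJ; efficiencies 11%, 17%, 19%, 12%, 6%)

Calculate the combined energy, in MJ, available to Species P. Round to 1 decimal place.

Path 1: 8334000 × 0.16 × 0.1 × 0.06 × 0.16 = 1280.1024 MJ
Path 2: 786100 × 0.11 × 0.17 × 0.19 × 0.12 × 0.06 = 20.10969576 MJ
Total at Species P: 1280.1024 + 20.10969576 = 1300.21209576 MJ

1300.2 MJ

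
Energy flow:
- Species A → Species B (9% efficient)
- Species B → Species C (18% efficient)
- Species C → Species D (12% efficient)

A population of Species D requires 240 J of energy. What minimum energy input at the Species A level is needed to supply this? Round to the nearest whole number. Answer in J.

123457 J

Cumulative transfer efficiency: 0.09 × 0.18 × 0.12 = 0.001944
Species A energy = 240 / 0.001944 = 123457 J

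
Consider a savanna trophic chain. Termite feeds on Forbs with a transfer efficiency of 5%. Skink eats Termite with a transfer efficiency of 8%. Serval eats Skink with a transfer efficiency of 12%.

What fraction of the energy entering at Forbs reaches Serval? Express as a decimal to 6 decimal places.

Product of link efficiencies: 0.05 × 0.08 × 0.12 = 0.00048

0.000480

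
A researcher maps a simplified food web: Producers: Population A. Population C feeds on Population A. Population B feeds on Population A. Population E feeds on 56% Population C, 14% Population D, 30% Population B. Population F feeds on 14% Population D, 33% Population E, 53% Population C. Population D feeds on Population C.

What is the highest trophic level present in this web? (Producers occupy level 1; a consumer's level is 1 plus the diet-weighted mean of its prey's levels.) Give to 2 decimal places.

Population B: 1 + 1 = 2
Population C: 1 + 1 = 2
Population D: 1 + 2 = 3
Population E: 1 + (0.56×2 + 0.14×3 + 0.3×2) = 3.14
Population F: 1 + (0.14×3 + 0.33×3.14 + 0.53×2) = 3.5162

3.52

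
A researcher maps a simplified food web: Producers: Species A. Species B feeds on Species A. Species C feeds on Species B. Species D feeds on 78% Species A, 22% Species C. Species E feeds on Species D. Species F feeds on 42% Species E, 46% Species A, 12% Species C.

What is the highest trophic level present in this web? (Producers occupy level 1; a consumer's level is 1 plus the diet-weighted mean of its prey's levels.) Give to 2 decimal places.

Species B: 1 + 1 = 2
Species C: 1 + 2 = 3
Species D: 1 + (0.78×1 + 0.22×3) = 2.44
Species E: 1 + 2.44 = 3.44
Species F: 1 + (0.42×3.44 + 0.46×1 + 0.12×3) = 3.2648

3.44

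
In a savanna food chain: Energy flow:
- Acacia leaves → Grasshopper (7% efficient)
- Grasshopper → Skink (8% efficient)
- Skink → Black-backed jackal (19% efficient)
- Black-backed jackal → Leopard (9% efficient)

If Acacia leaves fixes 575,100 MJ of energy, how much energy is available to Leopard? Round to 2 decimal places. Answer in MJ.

Grasshopper: 575100 × 0.07 = 40257 MJ
Skink: 40257 × 0.08 = 3220.56 MJ
Black-backed jackal: 3220.56 × 0.19 = 611.9064 MJ
Leopard: 611.9064 × 0.09 = 55.071576 MJ

55.07 MJ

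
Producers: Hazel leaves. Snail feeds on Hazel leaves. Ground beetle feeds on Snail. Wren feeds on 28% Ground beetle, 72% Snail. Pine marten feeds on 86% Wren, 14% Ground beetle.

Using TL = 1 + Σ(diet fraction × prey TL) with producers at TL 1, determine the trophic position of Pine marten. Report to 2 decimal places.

4.24

Snail: 1 + 1 = 2
Ground beetle: 1 + 2 = 3
Wren: 1 + (0.28×3 + 0.72×2) = 3.28
Pine marten: 1 + (0.86×3.28 + 0.14×3) = 4.2408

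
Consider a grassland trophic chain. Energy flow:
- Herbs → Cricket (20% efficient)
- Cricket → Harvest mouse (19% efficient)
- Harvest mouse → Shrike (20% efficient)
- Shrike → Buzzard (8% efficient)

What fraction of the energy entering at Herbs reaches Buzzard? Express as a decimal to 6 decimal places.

0.000608

Product of link efficiencies: 0.2 × 0.19 × 0.2 × 0.08 = 0.000608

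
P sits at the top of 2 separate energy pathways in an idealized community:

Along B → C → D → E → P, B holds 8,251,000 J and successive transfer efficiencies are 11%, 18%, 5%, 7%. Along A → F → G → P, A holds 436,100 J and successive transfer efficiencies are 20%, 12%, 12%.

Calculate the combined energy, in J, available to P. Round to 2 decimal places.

1827.76 J

Via B: 8251000 × 0.11 × 0.18 × 0.05 × 0.07 = 571.7943 J
Via A: 436100 × 0.2 × 0.12 × 0.12 = 1255.968 J
Total at P: 571.7943 + 1255.968 = 1827.7623 J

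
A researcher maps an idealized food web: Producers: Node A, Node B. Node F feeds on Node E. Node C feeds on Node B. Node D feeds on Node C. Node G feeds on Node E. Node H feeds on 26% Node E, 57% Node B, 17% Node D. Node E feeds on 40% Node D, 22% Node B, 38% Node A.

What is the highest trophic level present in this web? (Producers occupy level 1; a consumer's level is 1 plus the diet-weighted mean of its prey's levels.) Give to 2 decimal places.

Node C: 1 + 1 = 2
Node D: 1 + 2 = 3
Node E: 1 + (0.4×3 + 0.22×1 + 0.38×1) = 2.8
Node F: 1 + 2.8 = 3.8
Node G: 1 + 2.8 = 3.8
Node H: 1 + (0.26×2.8 + 0.57×1 + 0.17×3) = 2.808

3.80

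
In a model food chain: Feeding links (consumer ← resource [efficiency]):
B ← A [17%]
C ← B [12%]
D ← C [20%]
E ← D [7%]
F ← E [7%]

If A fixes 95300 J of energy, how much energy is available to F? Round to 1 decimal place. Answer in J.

B: 95300 × 0.17 = 16201 J
C: 16201 × 0.12 = 1944.12 J
D: 1944.12 × 0.2 = 388.824 J
E: 388.824 × 0.07 = 27.21768 J
F: 27.21768 × 0.07 = 1.9052376 J

1.9 J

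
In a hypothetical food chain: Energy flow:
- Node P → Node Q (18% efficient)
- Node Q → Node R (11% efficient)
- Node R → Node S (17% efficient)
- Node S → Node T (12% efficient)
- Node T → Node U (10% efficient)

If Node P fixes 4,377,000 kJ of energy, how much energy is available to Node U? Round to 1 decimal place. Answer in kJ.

Node Q: 4377000 × 0.18 = 787860 kJ
Node R: 787860 × 0.11 = 86664.6 kJ
Node S: 86664.6 × 0.17 = 14732.982 kJ
Node T: 14732.982 × 0.12 = 1767.95784 kJ
Node U: 1767.95784 × 0.1 = 176.795784 kJ

176.8 kJ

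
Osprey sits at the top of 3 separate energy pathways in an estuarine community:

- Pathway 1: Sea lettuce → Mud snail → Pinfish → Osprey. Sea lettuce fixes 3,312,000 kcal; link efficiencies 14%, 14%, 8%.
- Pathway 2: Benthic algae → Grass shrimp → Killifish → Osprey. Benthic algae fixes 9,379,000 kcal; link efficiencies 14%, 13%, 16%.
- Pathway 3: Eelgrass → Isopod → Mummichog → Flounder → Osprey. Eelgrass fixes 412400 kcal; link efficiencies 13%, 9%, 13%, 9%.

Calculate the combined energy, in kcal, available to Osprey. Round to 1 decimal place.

Pathway 1: 3312000 × 0.14 × 0.14 × 0.08 = 5193.216 kcal
Pathway 2: 9379000 × 0.14 × 0.13 × 0.16 = 27311.648 kcal
Pathway 3: 412400 × 0.13 × 0.09 × 0.13 × 0.09 = 56.453436 kcal
Total at Osprey: 5193.216 + 27311.648 + 56.453436 = 32561.317436 kcal

32561.3 kcal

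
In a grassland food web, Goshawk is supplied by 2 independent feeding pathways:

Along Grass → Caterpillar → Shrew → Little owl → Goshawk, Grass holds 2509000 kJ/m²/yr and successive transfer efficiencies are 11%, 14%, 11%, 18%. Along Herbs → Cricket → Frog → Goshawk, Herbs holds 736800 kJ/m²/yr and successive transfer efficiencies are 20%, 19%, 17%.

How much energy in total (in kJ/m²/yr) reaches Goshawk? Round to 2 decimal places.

5524.77 kJ/m²/yr

Via Grass: 2509000 × 0.11 × 0.14 × 0.11 × 0.18 = 765.04428 kJ/m²/yr
Via Herbs: 736800 × 0.2 × 0.19 × 0.17 = 4759.728 kJ/m²/yr
Total at Goshawk: 765.04428 + 4759.728 = 5524.77228 kJ/m²/yr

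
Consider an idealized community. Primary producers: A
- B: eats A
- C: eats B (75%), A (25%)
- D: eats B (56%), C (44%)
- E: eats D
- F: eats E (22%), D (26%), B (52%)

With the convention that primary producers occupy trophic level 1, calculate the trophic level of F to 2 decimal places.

3.86

B: 1 + 1 = 2
C: 1 + (0.75×2 + 0.25×1) = 2.75
D: 1 + (0.56×2 + 0.44×2.75) = 3.33
E: 1 + 3.33 = 4.33
F: 1 + (0.22×4.33 + 0.26×3.33 + 0.52×2) = 3.8584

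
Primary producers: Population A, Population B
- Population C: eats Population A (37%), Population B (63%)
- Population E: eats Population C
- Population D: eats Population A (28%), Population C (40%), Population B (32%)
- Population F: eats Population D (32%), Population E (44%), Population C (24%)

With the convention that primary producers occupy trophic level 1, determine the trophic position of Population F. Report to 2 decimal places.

3.57

Population C: 1 + (0.37×1 + 0.63×1) = 2
Population D: 1 + (0.28×1 + 0.4×2 + 0.32×1) = 2.4
Population E: 1 + 2 = 3
Population F: 1 + (0.32×2.4 + 0.44×3 + 0.24×2) = 3.568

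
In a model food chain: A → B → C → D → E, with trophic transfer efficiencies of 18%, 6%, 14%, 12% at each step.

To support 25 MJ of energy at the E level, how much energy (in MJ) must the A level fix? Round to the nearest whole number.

137787 MJ

Cumulative transfer efficiency: 0.18 × 0.06 × 0.14 × 0.12 = 0.00018144
A energy = 25 / 0.00018144 = 137787 MJ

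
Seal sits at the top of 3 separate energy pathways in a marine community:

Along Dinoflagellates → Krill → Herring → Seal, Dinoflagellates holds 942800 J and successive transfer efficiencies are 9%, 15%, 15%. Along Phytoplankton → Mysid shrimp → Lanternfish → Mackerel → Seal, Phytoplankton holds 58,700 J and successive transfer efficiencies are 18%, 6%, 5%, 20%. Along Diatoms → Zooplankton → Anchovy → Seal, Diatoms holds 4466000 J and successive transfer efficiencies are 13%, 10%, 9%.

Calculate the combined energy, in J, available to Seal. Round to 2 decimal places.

Via Dinoflagellates: 942800 × 0.09 × 0.15 × 0.15 = 1909.17 J
Via Phytoplankton: 58700 × 0.18 × 0.06 × 0.05 × 0.2 = 6.3396 J
Via Diatoms: 4466000 × 0.13 × 0.1 × 0.09 = 5225.22 J
Total at Seal: 1909.17 + 6.3396 + 5225.22 = 7140.7296 J

7140.73 J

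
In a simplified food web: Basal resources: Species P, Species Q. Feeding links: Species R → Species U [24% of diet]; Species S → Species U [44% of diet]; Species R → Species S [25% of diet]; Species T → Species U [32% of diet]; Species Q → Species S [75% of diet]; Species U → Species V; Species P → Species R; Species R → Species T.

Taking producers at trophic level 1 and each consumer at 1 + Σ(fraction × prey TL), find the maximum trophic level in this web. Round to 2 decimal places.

4.43

Species R: 1 + 1 = 2
Species S: 1 + (0.25×2 + 0.75×1) = 2.25
Species T: 1 + 2 = 3
Species U: 1 + (0.24×2 + 0.44×2.25 + 0.32×3) = 3.43
Species V: 1 + 3.43 = 4.43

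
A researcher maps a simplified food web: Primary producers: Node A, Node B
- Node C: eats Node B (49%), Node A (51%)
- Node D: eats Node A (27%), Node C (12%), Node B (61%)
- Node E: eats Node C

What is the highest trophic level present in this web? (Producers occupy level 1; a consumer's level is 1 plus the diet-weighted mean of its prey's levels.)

3

Node C: 1 + (0.49×1 + 0.51×1) = 2
Node D: 1 + (0.27×1 + 0.12×2 + 0.61×1) = 2.12
Node E: 1 + 2 = 3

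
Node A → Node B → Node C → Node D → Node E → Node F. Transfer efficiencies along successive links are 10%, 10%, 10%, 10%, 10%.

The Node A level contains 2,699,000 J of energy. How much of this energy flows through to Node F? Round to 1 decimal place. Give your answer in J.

Node B: 2699000 × 0.1 = 269900 J
Node C: 269900 × 0.1 = 26990 J
Node D: 26990 × 0.1 = 2699 J
Node E: 2699 × 0.1 = 269.9 J
Node F: 269.9 × 0.1 = 26.99 J

27.0 J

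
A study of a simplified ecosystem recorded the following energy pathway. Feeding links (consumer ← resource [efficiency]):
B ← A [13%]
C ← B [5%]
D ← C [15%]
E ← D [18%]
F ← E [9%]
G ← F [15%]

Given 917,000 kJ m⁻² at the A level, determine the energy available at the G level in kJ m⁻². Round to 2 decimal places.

B: 917000 × 0.13 = 119210 kJ m⁻²
C: 119210 × 0.05 = 5960.5 kJ m⁻²
D: 5960.5 × 0.15 = 894.075 kJ m⁻²
E: 894.075 × 0.18 = 160.9335 kJ m⁻²
F: 160.9335 × 0.09 = 14.484015 kJ m⁻²
G: 14.484015 × 0.15 = 2.17260225 kJ m⁻²

2.17 kJ m⁻²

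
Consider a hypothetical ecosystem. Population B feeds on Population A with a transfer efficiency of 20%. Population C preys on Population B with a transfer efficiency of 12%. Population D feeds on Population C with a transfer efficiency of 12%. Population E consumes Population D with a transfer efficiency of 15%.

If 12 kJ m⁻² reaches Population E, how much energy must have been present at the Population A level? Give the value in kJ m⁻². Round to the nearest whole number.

27778 kJ m⁻²

Cumulative transfer efficiency: 0.2 × 0.12 × 0.12 × 0.15 = 0.000432
Population A energy = 12 / 0.000432 = 27778 kJ m⁻²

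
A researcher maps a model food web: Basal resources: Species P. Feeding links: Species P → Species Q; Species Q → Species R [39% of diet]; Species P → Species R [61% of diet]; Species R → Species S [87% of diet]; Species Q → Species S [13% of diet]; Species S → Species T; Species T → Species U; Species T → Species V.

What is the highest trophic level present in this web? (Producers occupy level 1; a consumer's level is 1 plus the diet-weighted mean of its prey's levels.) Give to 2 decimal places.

5.34

Species Q: 1 + 1 = 2
Species R: 1 + (0.39×2 + 0.61×1) = 2.39
Species S: 1 + (0.87×2.39 + 0.13×2) = 3.3393
Species T: 1 + 3.3393 = 4.3393
Species U: 1 + 4.3393 = 5.3393
Species V: 1 + 4.3393 = 5.3393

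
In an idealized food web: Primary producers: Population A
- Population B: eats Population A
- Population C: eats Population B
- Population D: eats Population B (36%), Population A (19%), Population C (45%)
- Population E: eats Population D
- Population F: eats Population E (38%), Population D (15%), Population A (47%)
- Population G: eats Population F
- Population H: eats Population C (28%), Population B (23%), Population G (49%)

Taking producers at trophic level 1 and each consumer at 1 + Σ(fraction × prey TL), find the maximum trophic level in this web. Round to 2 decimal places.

Population B: 1 + 1 = 2
Population C: 1 + 2 = 3
Population D: 1 + (0.36×2 + 0.19×1 + 0.45×3) = 3.26
Population E: 1 + 3.26 = 4.26
Population F: 1 + (0.38×4.26 + 0.15×3.26 + 0.47×1) = 3.5778
Population G: 1 + 3.5778 = 4.5778
Population H: 1 + (0.28×3 + 0.23×2 + 0.49×4.5778) = 4.543122

4.58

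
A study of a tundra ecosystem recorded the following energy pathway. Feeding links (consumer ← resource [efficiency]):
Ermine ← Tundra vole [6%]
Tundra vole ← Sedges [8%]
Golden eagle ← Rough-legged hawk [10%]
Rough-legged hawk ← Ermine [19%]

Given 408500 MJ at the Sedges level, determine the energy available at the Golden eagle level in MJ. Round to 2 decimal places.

37.26 MJ

Tundra vole: 408500 × 0.08 = 32680 MJ
Ermine: 32680 × 0.06 = 1960.8 MJ
Rough-legged hawk: 1960.8 × 0.19 = 372.552 MJ
Golden eagle: 372.552 × 0.1 = 37.2552 MJ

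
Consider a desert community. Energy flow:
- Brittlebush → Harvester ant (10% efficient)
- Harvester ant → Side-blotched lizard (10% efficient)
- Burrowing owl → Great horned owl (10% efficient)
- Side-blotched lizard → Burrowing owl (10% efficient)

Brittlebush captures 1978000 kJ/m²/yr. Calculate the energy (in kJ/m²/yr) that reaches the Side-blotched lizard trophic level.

19780 kJ/m²/yr

Harvester ant: 1978000 × 0.1 = 197800 kJ/m²/yr
Side-blotched lizard: 197800 × 0.1 = 19780 kJ/m²/yr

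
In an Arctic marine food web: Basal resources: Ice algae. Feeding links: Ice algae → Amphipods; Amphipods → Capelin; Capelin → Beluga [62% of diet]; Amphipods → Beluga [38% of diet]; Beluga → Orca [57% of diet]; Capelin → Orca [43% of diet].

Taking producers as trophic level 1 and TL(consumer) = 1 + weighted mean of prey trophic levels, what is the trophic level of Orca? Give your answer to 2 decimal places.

4.35

Amphipods: 1 + 1 = 2
Capelin: 1 + 2 = 3
Beluga: 1 + (0.62×3 + 0.38×2) = 3.62
Orca: 1 + (0.57×3.62 + 0.43×3) = 4.3534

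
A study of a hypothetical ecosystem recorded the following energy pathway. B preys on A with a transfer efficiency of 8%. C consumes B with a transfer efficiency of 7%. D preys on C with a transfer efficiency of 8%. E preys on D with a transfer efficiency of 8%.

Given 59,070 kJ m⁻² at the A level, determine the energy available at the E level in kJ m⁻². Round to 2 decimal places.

2.12 kJ m⁻²

B: 59070 × 0.08 = 4725.6 kJ m⁻²
C: 4725.6 × 0.07 = 330.792 kJ m⁻²
D: 330.792 × 0.08 = 26.46336 kJ m⁻²
E: 26.46336 × 0.08 = 2.1170688 kJ m⁻²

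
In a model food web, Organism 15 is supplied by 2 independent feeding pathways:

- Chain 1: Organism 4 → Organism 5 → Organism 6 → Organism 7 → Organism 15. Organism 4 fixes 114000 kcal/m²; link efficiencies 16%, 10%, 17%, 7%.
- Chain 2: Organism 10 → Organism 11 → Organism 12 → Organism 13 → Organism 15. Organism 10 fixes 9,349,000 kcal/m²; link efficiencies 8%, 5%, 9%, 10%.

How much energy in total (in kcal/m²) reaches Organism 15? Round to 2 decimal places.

358.27 kcal/m²

Chain 1: 114000 × 0.16 × 0.1 × 0.17 × 0.07 = 21.7056 kcal/m²
Chain 2: 9349000 × 0.08 × 0.05 × 0.09 × 0.1 = 336.564 kcal/m²
Total at Organism 15: 21.7056 + 336.564 = 358.2696 kcal/m²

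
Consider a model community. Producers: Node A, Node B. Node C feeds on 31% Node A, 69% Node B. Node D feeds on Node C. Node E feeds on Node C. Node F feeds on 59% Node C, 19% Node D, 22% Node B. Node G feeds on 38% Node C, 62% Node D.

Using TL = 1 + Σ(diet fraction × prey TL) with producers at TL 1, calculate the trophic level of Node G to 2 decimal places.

3.62

Node C: 1 + (0.31×1 + 0.69×1) = 2
Node D: 1 + 2 = 3
Node E: 1 + 2 = 3
Node F: 1 + (0.59×2 + 0.19×3 + 0.22×1) = 2.97
Node G: 1 + (0.38×2 + 0.62×3) = 3.62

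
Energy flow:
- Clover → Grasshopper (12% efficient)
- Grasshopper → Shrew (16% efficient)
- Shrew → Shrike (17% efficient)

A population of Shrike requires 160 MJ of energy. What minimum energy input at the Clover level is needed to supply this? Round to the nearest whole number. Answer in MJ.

49020 MJ

Cumulative transfer efficiency: 0.12 × 0.16 × 0.17 = 0.003264
Clover energy = 160 / 0.003264 = 49020 MJ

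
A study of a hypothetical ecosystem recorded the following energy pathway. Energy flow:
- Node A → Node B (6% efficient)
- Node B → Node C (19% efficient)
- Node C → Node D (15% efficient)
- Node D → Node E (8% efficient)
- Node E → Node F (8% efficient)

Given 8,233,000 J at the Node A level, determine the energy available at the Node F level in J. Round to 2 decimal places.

Node B: 8233000 × 0.06 = 493980 J
Node C: 493980 × 0.19 = 93856.2 J
Node D: 93856.2 × 0.15 = 14078.43 J
Node E: 14078.43 × 0.08 = 1126.2744 J
Node F: 1126.2744 × 0.08 = 90.101952 J

90.10 J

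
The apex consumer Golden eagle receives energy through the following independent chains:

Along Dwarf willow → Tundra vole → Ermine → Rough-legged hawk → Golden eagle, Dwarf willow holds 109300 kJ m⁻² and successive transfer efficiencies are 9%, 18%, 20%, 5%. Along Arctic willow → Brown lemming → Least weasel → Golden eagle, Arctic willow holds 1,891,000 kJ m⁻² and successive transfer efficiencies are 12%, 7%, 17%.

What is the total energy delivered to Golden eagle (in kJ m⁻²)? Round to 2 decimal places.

2718.05 kJ m⁻²

Via Dwarf willow: 109300 × 0.09 × 0.18 × 0.2 × 0.05 = 17.7066 kJ m⁻²
Via Arctic willow: 1891000 × 0.12 × 0.07 × 0.17 = 2700.348 kJ m⁻²
Total at Golden eagle: 17.7066 + 2700.348 = 2718.0546 kJ m⁻²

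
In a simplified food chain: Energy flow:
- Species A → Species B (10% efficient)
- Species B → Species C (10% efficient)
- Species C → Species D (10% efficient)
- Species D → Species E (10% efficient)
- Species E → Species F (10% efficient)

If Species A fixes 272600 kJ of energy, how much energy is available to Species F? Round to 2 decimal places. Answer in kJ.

2.73 kJ

Species B: 272600 × 0.1 = 27260 kJ
Species C: 27260 × 0.1 = 2726 kJ
Species D: 2726 × 0.1 = 272.6 kJ
Species E: 272.6 × 0.1 = 27.26 kJ
Species F: 27.26 × 0.1 = 2.726 kJ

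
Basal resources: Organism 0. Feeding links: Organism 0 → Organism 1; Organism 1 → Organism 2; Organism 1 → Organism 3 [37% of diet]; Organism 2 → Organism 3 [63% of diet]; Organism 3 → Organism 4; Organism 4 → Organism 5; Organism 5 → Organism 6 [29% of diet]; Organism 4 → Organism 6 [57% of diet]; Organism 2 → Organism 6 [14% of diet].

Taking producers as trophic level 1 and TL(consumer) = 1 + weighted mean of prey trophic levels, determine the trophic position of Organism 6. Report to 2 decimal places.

5.69

Organism 1: 1 + 1 = 2
Organism 2: 1 + 2 = 3
Organism 3: 1 + (0.37×2 + 0.63×3) = 3.63
Organism 4: 1 + 3.63 = 4.63
Organism 5: 1 + 4.63 = 5.63
Organism 6: 1 + (0.29×5.63 + 0.57×4.63 + 0.14×3) = 5.6918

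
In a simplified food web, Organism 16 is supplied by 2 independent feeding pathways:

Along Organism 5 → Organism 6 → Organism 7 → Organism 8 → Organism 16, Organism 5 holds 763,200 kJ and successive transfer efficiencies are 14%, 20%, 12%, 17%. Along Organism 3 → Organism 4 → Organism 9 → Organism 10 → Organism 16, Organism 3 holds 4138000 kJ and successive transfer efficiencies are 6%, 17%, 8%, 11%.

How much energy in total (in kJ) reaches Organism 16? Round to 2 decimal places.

807.37 kJ

Via Organism 5: 763200 × 0.14 × 0.2 × 0.12 × 0.17 = 435.93984 kJ
Via Organism 3: 4138000 × 0.06 × 0.17 × 0.08 × 0.11 = 371.42688 kJ
Total at Organism 16: 435.93984 + 371.42688 = 807.36672 kJ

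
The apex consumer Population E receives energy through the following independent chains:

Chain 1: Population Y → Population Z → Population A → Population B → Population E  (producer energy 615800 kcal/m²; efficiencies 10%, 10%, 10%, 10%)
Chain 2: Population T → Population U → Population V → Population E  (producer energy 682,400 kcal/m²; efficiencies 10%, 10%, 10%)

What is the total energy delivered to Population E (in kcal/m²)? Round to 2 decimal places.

743.98 kcal/m²

Chain 1: 615800 × 0.1 × 0.1 × 0.1 × 0.1 = 61.58 kcal/m²
Chain 2: 682400 × 0.1 × 0.1 × 0.1 = 682.4 kcal/m²
Total at Population E: 61.58 + 682.4 = 743.98 kcal/m²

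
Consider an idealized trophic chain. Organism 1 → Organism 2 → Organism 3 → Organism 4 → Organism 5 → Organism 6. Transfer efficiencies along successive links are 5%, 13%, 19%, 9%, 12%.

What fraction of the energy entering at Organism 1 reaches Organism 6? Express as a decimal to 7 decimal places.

0.0000133

Product of link efficiencies: 0.05 × 0.13 × 0.19 × 0.09 × 0.12 = 0.000013338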